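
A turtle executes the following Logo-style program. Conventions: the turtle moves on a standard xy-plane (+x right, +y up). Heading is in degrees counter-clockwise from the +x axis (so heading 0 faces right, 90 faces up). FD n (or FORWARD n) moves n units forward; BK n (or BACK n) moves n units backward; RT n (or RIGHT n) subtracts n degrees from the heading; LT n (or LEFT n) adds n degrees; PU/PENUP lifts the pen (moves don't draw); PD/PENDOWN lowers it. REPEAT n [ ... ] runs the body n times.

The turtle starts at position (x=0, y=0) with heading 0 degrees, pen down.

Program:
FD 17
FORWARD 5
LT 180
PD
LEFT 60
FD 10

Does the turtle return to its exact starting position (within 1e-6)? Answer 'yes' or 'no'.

Answer: no

Derivation:
Executing turtle program step by step:
Start: pos=(0,0), heading=0, pen down
FD 17: (0,0) -> (17,0) [heading=0, draw]
FD 5: (17,0) -> (22,0) [heading=0, draw]
LT 180: heading 0 -> 180
PD: pen down
LT 60: heading 180 -> 240
FD 10: (22,0) -> (17,-8.66) [heading=240, draw]
Final: pos=(17,-8.66), heading=240, 3 segment(s) drawn

Start position: (0, 0)
Final position: (17, -8.66)
Distance = 19.079; >= 1e-6 -> NOT closed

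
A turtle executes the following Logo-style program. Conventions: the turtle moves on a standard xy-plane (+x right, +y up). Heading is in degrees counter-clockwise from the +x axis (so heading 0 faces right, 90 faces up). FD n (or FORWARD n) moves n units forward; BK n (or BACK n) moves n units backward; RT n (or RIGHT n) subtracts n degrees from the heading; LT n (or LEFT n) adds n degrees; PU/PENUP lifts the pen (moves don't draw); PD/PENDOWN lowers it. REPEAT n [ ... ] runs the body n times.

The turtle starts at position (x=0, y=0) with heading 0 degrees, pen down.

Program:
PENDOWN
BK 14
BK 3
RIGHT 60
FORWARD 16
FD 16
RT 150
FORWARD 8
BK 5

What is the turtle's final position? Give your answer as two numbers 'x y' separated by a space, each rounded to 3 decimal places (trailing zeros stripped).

Answer: -3.598 -26.213

Derivation:
Executing turtle program step by step:
Start: pos=(0,0), heading=0, pen down
PD: pen down
BK 14: (0,0) -> (-14,0) [heading=0, draw]
BK 3: (-14,0) -> (-17,0) [heading=0, draw]
RT 60: heading 0 -> 300
FD 16: (-17,0) -> (-9,-13.856) [heading=300, draw]
FD 16: (-9,-13.856) -> (-1,-27.713) [heading=300, draw]
RT 150: heading 300 -> 150
FD 8: (-1,-27.713) -> (-7.928,-23.713) [heading=150, draw]
BK 5: (-7.928,-23.713) -> (-3.598,-26.213) [heading=150, draw]
Final: pos=(-3.598,-26.213), heading=150, 6 segment(s) drawn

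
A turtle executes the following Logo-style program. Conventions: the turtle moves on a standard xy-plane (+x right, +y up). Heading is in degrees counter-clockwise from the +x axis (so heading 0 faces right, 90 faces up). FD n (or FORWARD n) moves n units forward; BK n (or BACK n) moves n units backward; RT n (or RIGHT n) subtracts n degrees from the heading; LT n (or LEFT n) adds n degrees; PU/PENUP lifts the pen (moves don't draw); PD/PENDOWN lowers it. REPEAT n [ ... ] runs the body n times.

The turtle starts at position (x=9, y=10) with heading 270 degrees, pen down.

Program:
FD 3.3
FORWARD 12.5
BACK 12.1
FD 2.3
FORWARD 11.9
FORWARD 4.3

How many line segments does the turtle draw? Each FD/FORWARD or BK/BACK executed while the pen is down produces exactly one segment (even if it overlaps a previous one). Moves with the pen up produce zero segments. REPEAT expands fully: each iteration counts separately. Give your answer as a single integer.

Answer: 6

Derivation:
Executing turtle program step by step:
Start: pos=(9,10), heading=270, pen down
FD 3.3: (9,10) -> (9,6.7) [heading=270, draw]
FD 12.5: (9,6.7) -> (9,-5.8) [heading=270, draw]
BK 12.1: (9,-5.8) -> (9,6.3) [heading=270, draw]
FD 2.3: (9,6.3) -> (9,4) [heading=270, draw]
FD 11.9: (9,4) -> (9,-7.9) [heading=270, draw]
FD 4.3: (9,-7.9) -> (9,-12.2) [heading=270, draw]
Final: pos=(9,-12.2), heading=270, 6 segment(s) drawn
Segments drawn: 6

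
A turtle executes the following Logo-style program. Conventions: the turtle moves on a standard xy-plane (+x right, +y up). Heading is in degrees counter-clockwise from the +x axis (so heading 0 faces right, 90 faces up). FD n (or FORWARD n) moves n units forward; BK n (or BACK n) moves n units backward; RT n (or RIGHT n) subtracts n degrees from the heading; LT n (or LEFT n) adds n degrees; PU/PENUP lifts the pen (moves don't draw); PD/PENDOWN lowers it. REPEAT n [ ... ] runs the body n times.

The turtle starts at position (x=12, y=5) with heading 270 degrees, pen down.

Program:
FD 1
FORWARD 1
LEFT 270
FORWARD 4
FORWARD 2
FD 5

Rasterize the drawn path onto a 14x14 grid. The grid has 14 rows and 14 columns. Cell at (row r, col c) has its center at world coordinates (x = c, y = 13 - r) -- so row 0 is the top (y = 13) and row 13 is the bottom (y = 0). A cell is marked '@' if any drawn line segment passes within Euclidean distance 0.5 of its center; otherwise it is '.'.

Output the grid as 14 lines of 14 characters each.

Segment 0: (12,5) -> (12,4)
Segment 1: (12,4) -> (12,3)
Segment 2: (12,3) -> (8,3)
Segment 3: (8,3) -> (6,3)
Segment 4: (6,3) -> (1,3)

Answer: ..............
..............
..............
..............
..............
..............
..............
..............
............@.
............@.
.@@@@@@@@@@@@.
..............
..............
..............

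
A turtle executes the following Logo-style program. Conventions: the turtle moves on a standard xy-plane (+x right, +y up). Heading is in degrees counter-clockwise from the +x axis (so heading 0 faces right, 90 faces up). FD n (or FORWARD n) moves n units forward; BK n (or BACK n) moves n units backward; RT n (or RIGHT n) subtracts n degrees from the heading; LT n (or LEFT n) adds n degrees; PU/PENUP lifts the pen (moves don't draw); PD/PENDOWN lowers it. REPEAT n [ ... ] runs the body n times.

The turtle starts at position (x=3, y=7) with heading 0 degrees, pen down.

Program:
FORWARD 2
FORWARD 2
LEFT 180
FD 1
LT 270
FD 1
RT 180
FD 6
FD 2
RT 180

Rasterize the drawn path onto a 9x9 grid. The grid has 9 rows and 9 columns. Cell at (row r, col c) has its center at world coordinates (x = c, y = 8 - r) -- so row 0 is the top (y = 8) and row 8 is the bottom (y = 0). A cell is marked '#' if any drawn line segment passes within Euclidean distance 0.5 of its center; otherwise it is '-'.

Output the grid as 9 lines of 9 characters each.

Answer: ------#--
---#####-
------#--
------#--
------#--
------#--
------#--
------#--
------#--

Derivation:
Segment 0: (3,7) -> (5,7)
Segment 1: (5,7) -> (7,7)
Segment 2: (7,7) -> (6,7)
Segment 3: (6,7) -> (6,8)
Segment 4: (6,8) -> (6,2)
Segment 5: (6,2) -> (6,0)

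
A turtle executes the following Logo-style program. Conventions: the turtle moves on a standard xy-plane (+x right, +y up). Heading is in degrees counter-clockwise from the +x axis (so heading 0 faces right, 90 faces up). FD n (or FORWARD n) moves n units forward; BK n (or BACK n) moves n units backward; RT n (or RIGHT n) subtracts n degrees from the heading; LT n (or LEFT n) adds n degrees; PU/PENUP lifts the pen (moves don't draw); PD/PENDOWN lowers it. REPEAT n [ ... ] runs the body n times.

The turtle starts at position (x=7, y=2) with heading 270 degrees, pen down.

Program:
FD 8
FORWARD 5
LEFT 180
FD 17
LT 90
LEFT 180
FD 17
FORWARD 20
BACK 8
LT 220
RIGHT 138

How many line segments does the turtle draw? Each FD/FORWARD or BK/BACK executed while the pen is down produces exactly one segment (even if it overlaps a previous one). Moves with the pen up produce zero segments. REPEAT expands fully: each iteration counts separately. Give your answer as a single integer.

Executing turtle program step by step:
Start: pos=(7,2), heading=270, pen down
FD 8: (7,2) -> (7,-6) [heading=270, draw]
FD 5: (7,-6) -> (7,-11) [heading=270, draw]
LT 180: heading 270 -> 90
FD 17: (7,-11) -> (7,6) [heading=90, draw]
LT 90: heading 90 -> 180
LT 180: heading 180 -> 0
FD 17: (7,6) -> (24,6) [heading=0, draw]
FD 20: (24,6) -> (44,6) [heading=0, draw]
BK 8: (44,6) -> (36,6) [heading=0, draw]
LT 220: heading 0 -> 220
RT 138: heading 220 -> 82
Final: pos=(36,6), heading=82, 6 segment(s) drawn
Segments drawn: 6

Answer: 6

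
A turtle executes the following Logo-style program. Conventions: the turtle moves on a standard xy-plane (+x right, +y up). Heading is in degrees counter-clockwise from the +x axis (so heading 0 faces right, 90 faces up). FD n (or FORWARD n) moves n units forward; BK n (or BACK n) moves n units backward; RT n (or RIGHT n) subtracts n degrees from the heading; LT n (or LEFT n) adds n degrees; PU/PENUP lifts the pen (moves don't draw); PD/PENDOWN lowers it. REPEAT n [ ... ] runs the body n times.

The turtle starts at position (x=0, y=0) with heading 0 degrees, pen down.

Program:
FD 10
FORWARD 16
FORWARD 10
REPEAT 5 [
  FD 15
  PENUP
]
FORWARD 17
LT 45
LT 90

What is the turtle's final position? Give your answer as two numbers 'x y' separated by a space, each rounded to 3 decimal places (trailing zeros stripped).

Executing turtle program step by step:
Start: pos=(0,0), heading=0, pen down
FD 10: (0,0) -> (10,0) [heading=0, draw]
FD 16: (10,0) -> (26,0) [heading=0, draw]
FD 10: (26,0) -> (36,0) [heading=0, draw]
REPEAT 5 [
  -- iteration 1/5 --
  FD 15: (36,0) -> (51,0) [heading=0, draw]
  PU: pen up
  -- iteration 2/5 --
  FD 15: (51,0) -> (66,0) [heading=0, move]
  PU: pen up
  -- iteration 3/5 --
  FD 15: (66,0) -> (81,0) [heading=0, move]
  PU: pen up
  -- iteration 4/5 --
  FD 15: (81,0) -> (96,0) [heading=0, move]
  PU: pen up
  -- iteration 5/5 --
  FD 15: (96,0) -> (111,0) [heading=0, move]
  PU: pen up
]
FD 17: (111,0) -> (128,0) [heading=0, move]
LT 45: heading 0 -> 45
LT 90: heading 45 -> 135
Final: pos=(128,0), heading=135, 4 segment(s) drawn

Answer: 128 0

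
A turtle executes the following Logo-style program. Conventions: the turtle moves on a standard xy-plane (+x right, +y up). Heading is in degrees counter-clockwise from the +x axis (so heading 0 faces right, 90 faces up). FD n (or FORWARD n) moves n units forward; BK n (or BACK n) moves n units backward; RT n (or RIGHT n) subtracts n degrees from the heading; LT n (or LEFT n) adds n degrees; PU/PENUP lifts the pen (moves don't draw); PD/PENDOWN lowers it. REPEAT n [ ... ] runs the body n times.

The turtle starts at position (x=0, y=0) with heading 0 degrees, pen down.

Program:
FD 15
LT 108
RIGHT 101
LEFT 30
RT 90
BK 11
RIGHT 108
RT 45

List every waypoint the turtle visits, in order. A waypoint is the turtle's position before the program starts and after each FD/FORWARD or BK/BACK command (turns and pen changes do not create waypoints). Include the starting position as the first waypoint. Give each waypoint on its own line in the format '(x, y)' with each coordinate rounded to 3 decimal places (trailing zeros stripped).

Answer: (0, 0)
(15, 0)
(8.38, 8.785)

Derivation:
Executing turtle program step by step:
Start: pos=(0,0), heading=0, pen down
FD 15: (0,0) -> (15,0) [heading=0, draw]
LT 108: heading 0 -> 108
RT 101: heading 108 -> 7
LT 30: heading 7 -> 37
RT 90: heading 37 -> 307
BK 11: (15,0) -> (8.38,8.785) [heading=307, draw]
RT 108: heading 307 -> 199
RT 45: heading 199 -> 154
Final: pos=(8.38,8.785), heading=154, 2 segment(s) drawn
Waypoints (3 total):
(0, 0)
(15, 0)
(8.38, 8.785)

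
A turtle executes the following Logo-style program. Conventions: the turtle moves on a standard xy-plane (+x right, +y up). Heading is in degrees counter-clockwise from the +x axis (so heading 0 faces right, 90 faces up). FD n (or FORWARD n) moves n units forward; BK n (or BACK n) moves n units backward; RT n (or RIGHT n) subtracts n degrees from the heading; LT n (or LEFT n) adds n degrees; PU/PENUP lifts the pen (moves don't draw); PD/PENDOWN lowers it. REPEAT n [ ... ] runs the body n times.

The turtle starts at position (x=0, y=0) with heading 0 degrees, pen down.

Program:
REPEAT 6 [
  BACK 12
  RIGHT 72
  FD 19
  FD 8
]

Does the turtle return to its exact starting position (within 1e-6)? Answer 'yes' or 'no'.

Executing turtle program step by step:
Start: pos=(0,0), heading=0, pen down
REPEAT 6 [
  -- iteration 1/6 --
  BK 12: (0,0) -> (-12,0) [heading=0, draw]
  RT 72: heading 0 -> 288
  FD 19: (-12,0) -> (-6.129,-18.07) [heading=288, draw]
  FD 8: (-6.129,-18.07) -> (-3.657,-25.679) [heading=288, draw]
  -- iteration 2/6 --
  BK 12: (-3.657,-25.679) -> (-7.365,-14.266) [heading=288, draw]
  RT 72: heading 288 -> 216
  FD 19: (-7.365,-14.266) -> (-22.736,-25.434) [heading=216, draw]
  FD 8: (-22.736,-25.434) -> (-29.208,-30.136) [heading=216, draw]
  -- iteration 3/6 --
  BK 12: (-29.208,-30.136) -> (-19.5,-23.083) [heading=216, draw]
  RT 72: heading 216 -> 144
  FD 19: (-19.5,-23.083) -> (-34.871,-11.915) [heading=144, draw]
  FD 8: (-34.871,-11.915) -> (-41.343,-7.212) [heading=144, draw]
  -- iteration 4/6 --
  BK 12: (-41.343,-7.212) -> (-31.635,-14.266) [heading=144, draw]
  RT 72: heading 144 -> 72
  FD 19: (-31.635,-14.266) -> (-25.764,3.804) [heading=72, draw]
  FD 8: (-25.764,3.804) -> (-23.292,11.413) [heading=72, draw]
  -- iteration 5/6 --
  BK 12: (-23.292,11.413) -> (-27,0) [heading=72, draw]
  RT 72: heading 72 -> 0
  FD 19: (-27,0) -> (-8,0) [heading=0, draw]
  FD 8: (-8,0) -> (0,0) [heading=0, draw]
  -- iteration 6/6 --
  BK 12: (0,0) -> (-12,0) [heading=0, draw]
  RT 72: heading 0 -> 288
  FD 19: (-12,0) -> (-6.129,-18.07) [heading=288, draw]
  FD 8: (-6.129,-18.07) -> (-3.657,-25.679) [heading=288, draw]
]
Final: pos=(-3.657,-25.679), heading=288, 18 segment(s) drawn

Start position: (0, 0)
Final position: (-3.657, -25.679)
Distance = 25.938; >= 1e-6 -> NOT closed

Answer: no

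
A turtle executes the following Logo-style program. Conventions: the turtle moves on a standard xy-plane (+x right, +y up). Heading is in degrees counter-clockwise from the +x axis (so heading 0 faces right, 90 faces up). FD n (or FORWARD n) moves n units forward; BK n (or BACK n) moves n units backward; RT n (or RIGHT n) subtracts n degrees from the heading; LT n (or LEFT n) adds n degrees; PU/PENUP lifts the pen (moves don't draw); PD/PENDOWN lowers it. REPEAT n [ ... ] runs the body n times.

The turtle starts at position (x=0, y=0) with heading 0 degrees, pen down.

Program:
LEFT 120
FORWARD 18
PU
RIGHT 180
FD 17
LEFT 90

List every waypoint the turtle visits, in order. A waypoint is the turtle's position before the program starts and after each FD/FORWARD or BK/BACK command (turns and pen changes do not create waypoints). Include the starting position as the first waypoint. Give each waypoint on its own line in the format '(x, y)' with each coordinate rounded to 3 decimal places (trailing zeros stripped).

Executing turtle program step by step:
Start: pos=(0,0), heading=0, pen down
LT 120: heading 0 -> 120
FD 18: (0,0) -> (-9,15.588) [heading=120, draw]
PU: pen up
RT 180: heading 120 -> 300
FD 17: (-9,15.588) -> (-0.5,0.866) [heading=300, move]
LT 90: heading 300 -> 30
Final: pos=(-0.5,0.866), heading=30, 1 segment(s) drawn
Waypoints (3 total):
(0, 0)
(-9, 15.588)
(-0.5, 0.866)

Answer: (0, 0)
(-9, 15.588)
(-0.5, 0.866)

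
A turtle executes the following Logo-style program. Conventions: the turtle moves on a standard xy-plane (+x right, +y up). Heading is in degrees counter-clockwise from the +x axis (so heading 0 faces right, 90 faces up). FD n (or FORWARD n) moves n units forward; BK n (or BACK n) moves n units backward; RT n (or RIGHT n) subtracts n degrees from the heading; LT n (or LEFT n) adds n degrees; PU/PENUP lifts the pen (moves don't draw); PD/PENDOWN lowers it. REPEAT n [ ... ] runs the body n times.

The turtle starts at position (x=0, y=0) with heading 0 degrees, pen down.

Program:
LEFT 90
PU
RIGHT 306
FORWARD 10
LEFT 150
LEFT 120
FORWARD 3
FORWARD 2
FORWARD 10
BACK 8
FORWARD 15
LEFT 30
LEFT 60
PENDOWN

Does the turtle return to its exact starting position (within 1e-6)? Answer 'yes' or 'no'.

Executing turtle program step by step:
Start: pos=(0,0), heading=0, pen down
LT 90: heading 0 -> 90
PU: pen up
RT 306: heading 90 -> 144
FD 10: (0,0) -> (-8.09,5.878) [heading=144, move]
LT 150: heading 144 -> 294
LT 120: heading 294 -> 54
FD 3: (-8.09,5.878) -> (-6.327,8.305) [heading=54, move]
FD 2: (-6.327,8.305) -> (-5.151,9.923) [heading=54, move]
FD 10: (-5.151,9.923) -> (0.727,18.013) [heading=54, move]
BK 8: (0.727,18.013) -> (-3.976,11.541) [heading=54, move]
FD 15: (-3.976,11.541) -> (4.841,23.676) [heading=54, move]
LT 30: heading 54 -> 84
LT 60: heading 84 -> 144
PD: pen down
Final: pos=(4.841,23.676), heading=144, 0 segment(s) drawn

Start position: (0, 0)
Final position: (4.841, 23.676)
Distance = 24.166; >= 1e-6 -> NOT closed

Answer: no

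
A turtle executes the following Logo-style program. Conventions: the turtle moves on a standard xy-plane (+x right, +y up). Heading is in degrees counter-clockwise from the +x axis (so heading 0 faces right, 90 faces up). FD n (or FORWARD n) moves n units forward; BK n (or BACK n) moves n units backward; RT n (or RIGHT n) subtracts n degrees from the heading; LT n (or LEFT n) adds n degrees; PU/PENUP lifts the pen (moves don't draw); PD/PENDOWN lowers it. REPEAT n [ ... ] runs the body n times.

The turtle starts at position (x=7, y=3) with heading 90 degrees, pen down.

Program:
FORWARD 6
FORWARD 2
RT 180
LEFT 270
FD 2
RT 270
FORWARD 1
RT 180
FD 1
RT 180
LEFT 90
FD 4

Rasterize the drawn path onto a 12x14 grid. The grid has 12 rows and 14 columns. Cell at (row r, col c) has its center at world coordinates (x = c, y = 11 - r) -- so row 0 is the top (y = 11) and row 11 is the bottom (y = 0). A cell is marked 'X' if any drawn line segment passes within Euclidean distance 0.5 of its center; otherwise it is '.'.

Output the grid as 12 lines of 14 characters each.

Answer: .....XXXXX....
.....X.X......
.......X......
.......X......
.......X......
.......X......
.......X......
.......X......
.......X......
..............
..............
..............

Derivation:
Segment 0: (7,3) -> (7,9)
Segment 1: (7,9) -> (7,11)
Segment 2: (7,11) -> (5,11)
Segment 3: (5,11) -> (5,10)
Segment 4: (5,10) -> (5,11)
Segment 5: (5,11) -> (9,11)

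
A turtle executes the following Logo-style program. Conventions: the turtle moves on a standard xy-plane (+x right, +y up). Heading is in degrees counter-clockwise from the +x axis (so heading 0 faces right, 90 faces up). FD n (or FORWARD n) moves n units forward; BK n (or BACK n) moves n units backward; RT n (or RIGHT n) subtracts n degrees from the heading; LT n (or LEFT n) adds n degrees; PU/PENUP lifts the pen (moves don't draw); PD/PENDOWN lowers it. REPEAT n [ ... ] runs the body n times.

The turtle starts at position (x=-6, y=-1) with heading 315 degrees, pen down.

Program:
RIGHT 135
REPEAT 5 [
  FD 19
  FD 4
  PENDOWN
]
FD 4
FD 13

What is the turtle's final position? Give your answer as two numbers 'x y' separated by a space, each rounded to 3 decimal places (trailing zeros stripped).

Answer: -138 -1

Derivation:
Executing turtle program step by step:
Start: pos=(-6,-1), heading=315, pen down
RT 135: heading 315 -> 180
REPEAT 5 [
  -- iteration 1/5 --
  FD 19: (-6,-1) -> (-25,-1) [heading=180, draw]
  FD 4: (-25,-1) -> (-29,-1) [heading=180, draw]
  PD: pen down
  -- iteration 2/5 --
  FD 19: (-29,-1) -> (-48,-1) [heading=180, draw]
  FD 4: (-48,-1) -> (-52,-1) [heading=180, draw]
  PD: pen down
  -- iteration 3/5 --
  FD 19: (-52,-1) -> (-71,-1) [heading=180, draw]
  FD 4: (-71,-1) -> (-75,-1) [heading=180, draw]
  PD: pen down
  -- iteration 4/5 --
  FD 19: (-75,-1) -> (-94,-1) [heading=180, draw]
  FD 4: (-94,-1) -> (-98,-1) [heading=180, draw]
  PD: pen down
  -- iteration 5/5 --
  FD 19: (-98,-1) -> (-117,-1) [heading=180, draw]
  FD 4: (-117,-1) -> (-121,-1) [heading=180, draw]
  PD: pen down
]
FD 4: (-121,-1) -> (-125,-1) [heading=180, draw]
FD 13: (-125,-1) -> (-138,-1) [heading=180, draw]
Final: pos=(-138,-1), heading=180, 12 segment(s) drawn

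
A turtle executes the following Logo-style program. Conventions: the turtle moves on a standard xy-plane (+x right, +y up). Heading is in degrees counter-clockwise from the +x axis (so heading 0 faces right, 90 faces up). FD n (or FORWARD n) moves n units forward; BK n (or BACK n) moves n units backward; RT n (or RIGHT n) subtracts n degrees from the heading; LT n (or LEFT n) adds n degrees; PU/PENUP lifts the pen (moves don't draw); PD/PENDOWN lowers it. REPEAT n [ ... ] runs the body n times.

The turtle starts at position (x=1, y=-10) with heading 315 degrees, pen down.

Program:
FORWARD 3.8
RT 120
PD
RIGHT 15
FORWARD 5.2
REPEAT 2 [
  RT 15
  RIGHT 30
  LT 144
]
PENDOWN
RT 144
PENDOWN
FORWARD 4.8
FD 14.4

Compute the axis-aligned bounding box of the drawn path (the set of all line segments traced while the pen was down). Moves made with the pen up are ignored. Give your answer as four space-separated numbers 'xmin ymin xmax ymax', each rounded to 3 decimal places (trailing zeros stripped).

Answer: -12.798 -28.22 3.687 -10

Derivation:
Executing turtle program step by step:
Start: pos=(1,-10), heading=315, pen down
FD 3.8: (1,-10) -> (3.687,-12.687) [heading=315, draw]
RT 120: heading 315 -> 195
PD: pen down
RT 15: heading 195 -> 180
FD 5.2: (3.687,-12.687) -> (-1.513,-12.687) [heading=180, draw]
REPEAT 2 [
  -- iteration 1/2 --
  RT 15: heading 180 -> 165
  RT 30: heading 165 -> 135
  LT 144: heading 135 -> 279
  -- iteration 2/2 --
  RT 15: heading 279 -> 264
  RT 30: heading 264 -> 234
  LT 144: heading 234 -> 18
]
PD: pen down
RT 144: heading 18 -> 234
PD: pen down
FD 4.8: (-1.513,-12.687) -> (-4.334,-16.57) [heading=234, draw]
FD 14.4: (-4.334,-16.57) -> (-12.798,-28.22) [heading=234, draw]
Final: pos=(-12.798,-28.22), heading=234, 4 segment(s) drawn

Segment endpoints: x in {-12.798, -4.334, -1.513, 1, 3.687}, y in {-28.22, -16.57, -12.687, -10}
xmin=-12.798, ymin=-28.22, xmax=3.687, ymax=-10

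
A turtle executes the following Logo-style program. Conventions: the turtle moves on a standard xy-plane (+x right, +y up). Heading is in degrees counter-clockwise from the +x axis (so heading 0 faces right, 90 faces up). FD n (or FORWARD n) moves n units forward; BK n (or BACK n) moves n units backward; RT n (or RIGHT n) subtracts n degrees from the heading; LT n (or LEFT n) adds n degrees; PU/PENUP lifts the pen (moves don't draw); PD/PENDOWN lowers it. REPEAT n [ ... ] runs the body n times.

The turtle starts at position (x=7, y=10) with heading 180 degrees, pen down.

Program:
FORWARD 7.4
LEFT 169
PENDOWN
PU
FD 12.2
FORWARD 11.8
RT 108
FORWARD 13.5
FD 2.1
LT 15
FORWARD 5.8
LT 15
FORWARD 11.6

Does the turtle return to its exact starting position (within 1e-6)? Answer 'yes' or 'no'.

Executing turtle program step by step:
Start: pos=(7,10), heading=180, pen down
FD 7.4: (7,10) -> (-0.4,10) [heading=180, draw]
LT 169: heading 180 -> 349
PD: pen down
PU: pen up
FD 12.2: (-0.4,10) -> (11.576,7.672) [heading=349, move]
FD 11.8: (11.576,7.672) -> (23.159,5.421) [heading=349, move]
RT 108: heading 349 -> 241
FD 13.5: (23.159,5.421) -> (16.614,-6.387) [heading=241, move]
FD 2.1: (16.614,-6.387) -> (15.596,-8.223) [heading=241, move]
LT 15: heading 241 -> 256
FD 5.8: (15.596,-8.223) -> (14.193,-13.851) [heading=256, move]
LT 15: heading 256 -> 271
FD 11.6: (14.193,-13.851) -> (14.395,-25.449) [heading=271, move]
Final: pos=(14.395,-25.449), heading=271, 1 segment(s) drawn

Start position: (7, 10)
Final position: (14.395, -25.449)
Distance = 36.213; >= 1e-6 -> NOT closed

Answer: no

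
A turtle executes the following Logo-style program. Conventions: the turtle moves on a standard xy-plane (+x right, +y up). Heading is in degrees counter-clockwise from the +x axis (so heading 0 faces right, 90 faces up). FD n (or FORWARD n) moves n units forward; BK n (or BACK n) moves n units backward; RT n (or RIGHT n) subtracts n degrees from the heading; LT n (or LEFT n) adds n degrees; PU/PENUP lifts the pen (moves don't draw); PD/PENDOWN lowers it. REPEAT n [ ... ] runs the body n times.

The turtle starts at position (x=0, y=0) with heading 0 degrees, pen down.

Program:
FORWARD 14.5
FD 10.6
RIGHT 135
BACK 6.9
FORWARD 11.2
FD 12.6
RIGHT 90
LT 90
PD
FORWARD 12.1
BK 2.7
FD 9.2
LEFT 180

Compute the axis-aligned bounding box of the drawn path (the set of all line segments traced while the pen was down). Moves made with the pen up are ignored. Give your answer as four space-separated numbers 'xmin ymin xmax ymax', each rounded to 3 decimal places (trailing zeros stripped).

Answer: -0.002 -25.102 29.979 4.879

Derivation:
Executing turtle program step by step:
Start: pos=(0,0), heading=0, pen down
FD 14.5: (0,0) -> (14.5,0) [heading=0, draw]
FD 10.6: (14.5,0) -> (25.1,0) [heading=0, draw]
RT 135: heading 0 -> 225
BK 6.9: (25.1,0) -> (29.979,4.879) [heading=225, draw]
FD 11.2: (29.979,4.879) -> (22.059,-3.041) [heading=225, draw]
FD 12.6: (22.059,-3.041) -> (13.15,-11.95) [heading=225, draw]
RT 90: heading 225 -> 135
LT 90: heading 135 -> 225
PD: pen down
FD 12.1: (13.15,-11.95) -> (4.594,-20.506) [heading=225, draw]
BK 2.7: (4.594,-20.506) -> (6.503,-18.597) [heading=225, draw]
FD 9.2: (6.503,-18.597) -> (-0.002,-25.102) [heading=225, draw]
LT 180: heading 225 -> 45
Final: pos=(-0.002,-25.102), heading=45, 8 segment(s) drawn

Segment endpoints: x in {-0.002, 0, 4.594, 6.503, 13.15, 14.5, 22.059, 25.1, 29.979}, y in {-25.102, -20.506, -18.597, -11.95, -3.041, 0, 4.879}
xmin=-0.002, ymin=-25.102, xmax=29.979, ymax=4.879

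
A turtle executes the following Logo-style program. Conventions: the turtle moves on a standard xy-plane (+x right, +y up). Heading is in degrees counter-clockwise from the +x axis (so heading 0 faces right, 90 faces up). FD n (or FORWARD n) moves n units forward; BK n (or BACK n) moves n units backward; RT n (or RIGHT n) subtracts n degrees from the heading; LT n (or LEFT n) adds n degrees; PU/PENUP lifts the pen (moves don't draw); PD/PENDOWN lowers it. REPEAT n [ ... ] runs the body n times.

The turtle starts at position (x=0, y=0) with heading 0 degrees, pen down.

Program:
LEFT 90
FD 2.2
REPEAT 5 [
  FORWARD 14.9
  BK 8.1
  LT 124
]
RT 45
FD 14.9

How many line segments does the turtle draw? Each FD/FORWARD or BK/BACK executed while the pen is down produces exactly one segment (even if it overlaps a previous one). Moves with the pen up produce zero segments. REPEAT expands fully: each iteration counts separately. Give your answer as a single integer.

Answer: 12

Derivation:
Executing turtle program step by step:
Start: pos=(0,0), heading=0, pen down
LT 90: heading 0 -> 90
FD 2.2: (0,0) -> (0,2.2) [heading=90, draw]
REPEAT 5 [
  -- iteration 1/5 --
  FD 14.9: (0,2.2) -> (0,17.1) [heading=90, draw]
  BK 8.1: (0,17.1) -> (0,9) [heading=90, draw]
  LT 124: heading 90 -> 214
  -- iteration 2/5 --
  FD 14.9: (0,9) -> (-12.353,0.668) [heading=214, draw]
  BK 8.1: (-12.353,0.668) -> (-5.637,5.197) [heading=214, draw]
  LT 124: heading 214 -> 338
  -- iteration 3/5 --
  FD 14.9: (-5.637,5.197) -> (8.178,-0.384) [heading=338, draw]
  BK 8.1: (8.178,-0.384) -> (0.667,2.65) [heading=338, draw]
  LT 124: heading 338 -> 102
  -- iteration 4/5 --
  FD 14.9: (0.667,2.65) -> (-2.43,17.225) [heading=102, draw]
  BK 8.1: (-2.43,17.225) -> (-0.746,9.302) [heading=102, draw]
  LT 124: heading 102 -> 226
  -- iteration 5/5 --
  FD 14.9: (-0.746,9.302) -> (-11.097,-1.417) [heading=226, draw]
  BK 8.1: (-11.097,-1.417) -> (-5.47,4.41) [heading=226, draw]
  LT 124: heading 226 -> 350
]
RT 45: heading 350 -> 305
FD 14.9: (-5.47,4.41) -> (3.076,-7.795) [heading=305, draw]
Final: pos=(3.076,-7.795), heading=305, 12 segment(s) drawn
Segments drawn: 12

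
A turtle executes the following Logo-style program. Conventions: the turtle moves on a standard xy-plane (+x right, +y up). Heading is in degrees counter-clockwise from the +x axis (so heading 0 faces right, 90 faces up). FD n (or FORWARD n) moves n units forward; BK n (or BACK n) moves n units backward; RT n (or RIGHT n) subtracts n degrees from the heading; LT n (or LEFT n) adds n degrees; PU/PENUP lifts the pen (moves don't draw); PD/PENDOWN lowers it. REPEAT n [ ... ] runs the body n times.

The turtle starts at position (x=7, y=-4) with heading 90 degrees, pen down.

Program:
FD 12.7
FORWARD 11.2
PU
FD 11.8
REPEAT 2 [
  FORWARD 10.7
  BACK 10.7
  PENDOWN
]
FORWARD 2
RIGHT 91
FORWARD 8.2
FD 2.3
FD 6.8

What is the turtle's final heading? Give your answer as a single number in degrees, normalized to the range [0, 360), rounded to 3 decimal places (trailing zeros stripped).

Answer: 359

Derivation:
Executing turtle program step by step:
Start: pos=(7,-4), heading=90, pen down
FD 12.7: (7,-4) -> (7,8.7) [heading=90, draw]
FD 11.2: (7,8.7) -> (7,19.9) [heading=90, draw]
PU: pen up
FD 11.8: (7,19.9) -> (7,31.7) [heading=90, move]
REPEAT 2 [
  -- iteration 1/2 --
  FD 10.7: (7,31.7) -> (7,42.4) [heading=90, move]
  BK 10.7: (7,42.4) -> (7,31.7) [heading=90, move]
  PD: pen down
  -- iteration 2/2 --
  FD 10.7: (7,31.7) -> (7,42.4) [heading=90, draw]
  BK 10.7: (7,42.4) -> (7,31.7) [heading=90, draw]
  PD: pen down
]
FD 2: (7,31.7) -> (7,33.7) [heading=90, draw]
RT 91: heading 90 -> 359
FD 8.2: (7,33.7) -> (15.199,33.557) [heading=359, draw]
FD 2.3: (15.199,33.557) -> (17.498,33.517) [heading=359, draw]
FD 6.8: (17.498,33.517) -> (24.297,33.398) [heading=359, draw]
Final: pos=(24.297,33.398), heading=359, 8 segment(s) drawn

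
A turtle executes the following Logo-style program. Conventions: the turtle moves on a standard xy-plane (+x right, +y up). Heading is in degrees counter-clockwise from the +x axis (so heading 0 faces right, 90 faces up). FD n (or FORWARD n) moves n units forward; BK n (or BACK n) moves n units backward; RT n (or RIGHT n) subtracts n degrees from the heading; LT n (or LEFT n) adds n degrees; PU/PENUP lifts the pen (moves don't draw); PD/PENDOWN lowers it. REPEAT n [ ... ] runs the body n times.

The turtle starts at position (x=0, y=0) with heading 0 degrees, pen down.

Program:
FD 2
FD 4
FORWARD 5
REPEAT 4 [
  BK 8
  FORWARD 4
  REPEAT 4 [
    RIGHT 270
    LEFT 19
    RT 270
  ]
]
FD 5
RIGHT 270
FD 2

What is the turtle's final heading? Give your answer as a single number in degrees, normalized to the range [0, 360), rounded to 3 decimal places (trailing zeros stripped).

Executing turtle program step by step:
Start: pos=(0,0), heading=0, pen down
FD 2: (0,0) -> (2,0) [heading=0, draw]
FD 4: (2,0) -> (6,0) [heading=0, draw]
FD 5: (6,0) -> (11,0) [heading=0, draw]
REPEAT 4 [
  -- iteration 1/4 --
  BK 8: (11,0) -> (3,0) [heading=0, draw]
  FD 4: (3,0) -> (7,0) [heading=0, draw]
  REPEAT 4 [
    -- iteration 1/4 --
    RT 270: heading 0 -> 90
    LT 19: heading 90 -> 109
    RT 270: heading 109 -> 199
    -- iteration 2/4 --
    RT 270: heading 199 -> 289
    LT 19: heading 289 -> 308
    RT 270: heading 308 -> 38
    -- iteration 3/4 --
    RT 270: heading 38 -> 128
    LT 19: heading 128 -> 147
    RT 270: heading 147 -> 237
    -- iteration 4/4 --
    RT 270: heading 237 -> 327
    LT 19: heading 327 -> 346
    RT 270: heading 346 -> 76
  ]
  -- iteration 2/4 --
  BK 8: (7,0) -> (5.065,-7.762) [heading=76, draw]
  FD 4: (5.065,-7.762) -> (6.032,-3.881) [heading=76, draw]
  REPEAT 4 [
    -- iteration 1/4 --
    RT 270: heading 76 -> 166
    LT 19: heading 166 -> 185
    RT 270: heading 185 -> 275
    -- iteration 2/4 --
    RT 270: heading 275 -> 5
    LT 19: heading 5 -> 24
    RT 270: heading 24 -> 114
    -- iteration 3/4 --
    RT 270: heading 114 -> 204
    LT 19: heading 204 -> 223
    RT 270: heading 223 -> 313
    -- iteration 4/4 --
    RT 270: heading 313 -> 43
    LT 19: heading 43 -> 62
    RT 270: heading 62 -> 152
  ]
  -- iteration 3/4 --
  BK 8: (6.032,-3.881) -> (13.096,-7.637) [heading=152, draw]
  FD 4: (13.096,-7.637) -> (9.564,-5.759) [heading=152, draw]
  REPEAT 4 [
    -- iteration 1/4 --
    RT 270: heading 152 -> 242
    LT 19: heading 242 -> 261
    RT 270: heading 261 -> 351
    -- iteration 2/4 --
    RT 270: heading 351 -> 81
    LT 19: heading 81 -> 100
    RT 270: heading 100 -> 190
    -- iteration 3/4 --
    RT 270: heading 190 -> 280
    LT 19: heading 280 -> 299
    RT 270: heading 299 -> 29
    -- iteration 4/4 --
    RT 270: heading 29 -> 119
    LT 19: heading 119 -> 138
    RT 270: heading 138 -> 228
  ]
  -- iteration 4/4 --
  BK 8: (9.564,-5.759) -> (14.917,0.186) [heading=228, draw]
  FD 4: (14.917,0.186) -> (12.241,-2.786) [heading=228, draw]
  REPEAT 4 [
    -- iteration 1/4 --
    RT 270: heading 228 -> 318
    LT 19: heading 318 -> 337
    RT 270: heading 337 -> 67
    -- iteration 2/4 --
    RT 270: heading 67 -> 157
    LT 19: heading 157 -> 176
    RT 270: heading 176 -> 266
    -- iteration 3/4 --
    RT 270: heading 266 -> 356
    LT 19: heading 356 -> 15
    RT 270: heading 15 -> 105
    -- iteration 4/4 --
    RT 270: heading 105 -> 195
    LT 19: heading 195 -> 214
    RT 270: heading 214 -> 304
  ]
]
FD 5: (12.241,-2.786) -> (15.037,-6.932) [heading=304, draw]
RT 270: heading 304 -> 34
FD 2: (15.037,-6.932) -> (16.695,-5.813) [heading=34, draw]
Final: pos=(16.695,-5.813), heading=34, 13 segment(s) drawn

Answer: 34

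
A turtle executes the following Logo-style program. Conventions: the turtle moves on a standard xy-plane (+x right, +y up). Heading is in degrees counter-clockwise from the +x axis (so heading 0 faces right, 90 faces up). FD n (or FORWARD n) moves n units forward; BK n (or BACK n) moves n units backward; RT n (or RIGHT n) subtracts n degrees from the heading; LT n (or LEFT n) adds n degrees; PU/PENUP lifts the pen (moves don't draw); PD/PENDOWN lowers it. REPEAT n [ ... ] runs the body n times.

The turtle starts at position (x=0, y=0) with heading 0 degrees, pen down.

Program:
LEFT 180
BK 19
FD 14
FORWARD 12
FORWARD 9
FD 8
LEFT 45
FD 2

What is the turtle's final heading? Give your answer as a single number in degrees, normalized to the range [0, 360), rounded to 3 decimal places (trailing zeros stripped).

Answer: 225

Derivation:
Executing turtle program step by step:
Start: pos=(0,0), heading=0, pen down
LT 180: heading 0 -> 180
BK 19: (0,0) -> (19,0) [heading=180, draw]
FD 14: (19,0) -> (5,0) [heading=180, draw]
FD 12: (5,0) -> (-7,0) [heading=180, draw]
FD 9: (-7,0) -> (-16,0) [heading=180, draw]
FD 8: (-16,0) -> (-24,0) [heading=180, draw]
LT 45: heading 180 -> 225
FD 2: (-24,0) -> (-25.414,-1.414) [heading=225, draw]
Final: pos=(-25.414,-1.414), heading=225, 6 segment(s) drawn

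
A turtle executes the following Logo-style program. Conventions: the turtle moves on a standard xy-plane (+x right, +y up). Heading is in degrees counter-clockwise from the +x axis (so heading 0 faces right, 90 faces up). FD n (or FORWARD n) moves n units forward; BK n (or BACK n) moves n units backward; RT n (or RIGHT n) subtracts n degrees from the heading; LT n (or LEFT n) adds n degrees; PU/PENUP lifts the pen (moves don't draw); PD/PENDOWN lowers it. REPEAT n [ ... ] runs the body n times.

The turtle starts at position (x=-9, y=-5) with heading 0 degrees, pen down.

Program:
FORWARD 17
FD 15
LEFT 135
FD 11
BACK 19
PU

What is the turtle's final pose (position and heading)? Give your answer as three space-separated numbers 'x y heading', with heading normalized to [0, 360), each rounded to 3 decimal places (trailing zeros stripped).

Executing turtle program step by step:
Start: pos=(-9,-5), heading=0, pen down
FD 17: (-9,-5) -> (8,-5) [heading=0, draw]
FD 15: (8,-5) -> (23,-5) [heading=0, draw]
LT 135: heading 0 -> 135
FD 11: (23,-5) -> (15.222,2.778) [heading=135, draw]
BK 19: (15.222,2.778) -> (28.657,-10.657) [heading=135, draw]
PU: pen up
Final: pos=(28.657,-10.657), heading=135, 4 segment(s) drawn

Answer: 28.657 -10.657 135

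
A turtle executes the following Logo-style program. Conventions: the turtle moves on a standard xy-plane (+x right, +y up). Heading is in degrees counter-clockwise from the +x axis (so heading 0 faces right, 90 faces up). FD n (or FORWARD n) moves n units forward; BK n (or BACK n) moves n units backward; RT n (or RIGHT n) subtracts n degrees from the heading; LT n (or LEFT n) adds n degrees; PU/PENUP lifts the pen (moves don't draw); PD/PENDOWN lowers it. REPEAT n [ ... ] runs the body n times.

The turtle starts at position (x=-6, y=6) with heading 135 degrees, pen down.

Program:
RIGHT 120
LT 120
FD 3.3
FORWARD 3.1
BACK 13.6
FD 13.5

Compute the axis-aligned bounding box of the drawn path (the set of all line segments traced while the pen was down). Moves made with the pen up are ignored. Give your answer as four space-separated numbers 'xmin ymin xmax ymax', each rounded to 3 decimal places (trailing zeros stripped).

Answer: -10.525 0.909 -0.909 10.525

Derivation:
Executing turtle program step by step:
Start: pos=(-6,6), heading=135, pen down
RT 120: heading 135 -> 15
LT 120: heading 15 -> 135
FD 3.3: (-6,6) -> (-8.333,8.333) [heading=135, draw]
FD 3.1: (-8.333,8.333) -> (-10.525,10.525) [heading=135, draw]
BK 13.6: (-10.525,10.525) -> (-0.909,0.909) [heading=135, draw]
FD 13.5: (-0.909,0.909) -> (-10.455,10.455) [heading=135, draw]
Final: pos=(-10.455,10.455), heading=135, 4 segment(s) drawn

Segment endpoints: x in {-10.525, -10.455, -8.333, -6, -0.909}, y in {0.909, 6, 8.333, 10.455, 10.525}
xmin=-10.525, ymin=0.909, xmax=-0.909, ymax=10.525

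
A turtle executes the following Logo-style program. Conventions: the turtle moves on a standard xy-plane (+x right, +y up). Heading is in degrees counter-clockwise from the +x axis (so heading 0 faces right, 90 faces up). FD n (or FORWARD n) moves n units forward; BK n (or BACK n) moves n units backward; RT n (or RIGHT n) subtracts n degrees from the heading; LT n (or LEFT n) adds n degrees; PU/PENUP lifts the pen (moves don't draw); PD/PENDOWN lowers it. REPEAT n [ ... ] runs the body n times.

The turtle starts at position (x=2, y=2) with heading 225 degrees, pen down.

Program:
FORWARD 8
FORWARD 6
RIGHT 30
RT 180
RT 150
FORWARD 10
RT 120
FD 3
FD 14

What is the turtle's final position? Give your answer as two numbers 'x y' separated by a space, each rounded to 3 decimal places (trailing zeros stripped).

Answer: -19.37 1.45

Derivation:
Executing turtle program step by step:
Start: pos=(2,2), heading=225, pen down
FD 8: (2,2) -> (-3.657,-3.657) [heading=225, draw]
FD 6: (-3.657,-3.657) -> (-7.899,-7.899) [heading=225, draw]
RT 30: heading 225 -> 195
RT 180: heading 195 -> 15
RT 150: heading 15 -> 225
FD 10: (-7.899,-7.899) -> (-14.971,-14.971) [heading=225, draw]
RT 120: heading 225 -> 105
FD 3: (-14.971,-14.971) -> (-15.747,-12.073) [heading=105, draw]
FD 14: (-15.747,-12.073) -> (-19.37,1.45) [heading=105, draw]
Final: pos=(-19.37,1.45), heading=105, 5 segment(s) drawn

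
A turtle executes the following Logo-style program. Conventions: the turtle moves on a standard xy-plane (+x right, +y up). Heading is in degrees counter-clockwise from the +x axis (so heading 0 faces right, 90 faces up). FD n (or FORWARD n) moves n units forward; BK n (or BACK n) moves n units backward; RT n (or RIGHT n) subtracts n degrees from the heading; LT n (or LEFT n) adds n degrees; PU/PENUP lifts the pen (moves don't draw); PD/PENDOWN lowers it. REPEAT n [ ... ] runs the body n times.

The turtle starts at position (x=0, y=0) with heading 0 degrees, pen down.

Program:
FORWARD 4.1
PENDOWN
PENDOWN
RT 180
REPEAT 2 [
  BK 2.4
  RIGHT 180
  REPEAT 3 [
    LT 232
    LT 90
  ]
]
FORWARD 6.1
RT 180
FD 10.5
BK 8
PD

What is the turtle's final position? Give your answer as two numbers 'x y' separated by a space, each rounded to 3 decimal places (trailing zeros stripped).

Executing turtle program step by step:
Start: pos=(0,0), heading=0, pen down
FD 4.1: (0,0) -> (4.1,0) [heading=0, draw]
PD: pen down
PD: pen down
RT 180: heading 0 -> 180
REPEAT 2 [
  -- iteration 1/2 --
  BK 2.4: (4.1,0) -> (6.5,0) [heading=180, draw]
  RT 180: heading 180 -> 0
  REPEAT 3 [
    -- iteration 1/3 --
    LT 232: heading 0 -> 232
    LT 90: heading 232 -> 322
    -- iteration 2/3 --
    LT 232: heading 322 -> 194
    LT 90: heading 194 -> 284
    -- iteration 3/3 --
    LT 232: heading 284 -> 156
    LT 90: heading 156 -> 246
  ]
  -- iteration 2/2 --
  BK 2.4: (6.5,0) -> (7.476,2.193) [heading=246, draw]
  RT 180: heading 246 -> 66
  REPEAT 3 [
    -- iteration 1/3 --
    LT 232: heading 66 -> 298
    LT 90: heading 298 -> 28
    -- iteration 2/3 --
    LT 232: heading 28 -> 260
    LT 90: heading 260 -> 350
    -- iteration 3/3 --
    LT 232: heading 350 -> 222
    LT 90: heading 222 -> 312
  ]
]
FD 6.1: (7.476,2.193) -> (11.558,-2.341) [heading=312, draw]
RT 180: heading 312 -> 132
FD 10.5: (11.558,-2.341) -> (4.532,5.462) [heading=132, draw]
BK 8: (4.532,5.462) -> (9.885,-0.483) [heading=132, draw]
PD: pen down
Final: pos=(9.885,-0.483), heading=132, 6 segment(s) drawn

Answer: 9.885 -0.483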